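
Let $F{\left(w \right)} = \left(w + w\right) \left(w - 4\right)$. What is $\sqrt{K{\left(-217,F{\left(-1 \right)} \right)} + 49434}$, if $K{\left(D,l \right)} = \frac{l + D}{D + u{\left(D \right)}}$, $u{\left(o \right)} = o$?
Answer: $\frac{\sqrt{9311280342}}{434} \approx 222.34$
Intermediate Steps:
$F{\left(w \right)} = 2 w \left(-4 + w\right)$
$K{\left(D,l \right)} = \frac{D + l}{2 D}$ ($K{\left(D,l \right)} = \frac{l + D}{D + D} = \frac{D + l}{2 D}$)
$\sqrt{K{\left(-217,F{\left(-1 \right)} \right)} + 49434} = \sqrt{\frac{-217 + 2 \left(-1\right) \left(-4 - 1\right)}{2 \left(-217\right)} + 49434} = \sqrt{\frac{1}{2} \left(- \frac{1}{217}\right) \left(-217 + 2 \left(-1\right) \left(-5\right)\right) + 49434} = \sqrt{\frac{1}{2} \left(- \frac{1}{217}\right) \left(-217 + 10\right) + 49434} = \sqrt{\frac{1}{2} \left(- \frac{1}{217}\right) \left(-207\right) + 49434} = \sqrt{\frac{207}{434} + 49434} = \sqrt{\frac{21454563}{434}} = \frac{\sqrt{9311280342}}{434}$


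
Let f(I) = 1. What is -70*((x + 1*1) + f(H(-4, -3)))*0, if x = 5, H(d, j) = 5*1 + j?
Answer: 0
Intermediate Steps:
H(d, j) = 5 + j
-70*((x + 1*1) + f(H(-4, -3)))*0 = -70*((5 + 1*1) + 1)*0 = -70*((5 + 1) + 1)*0 = -70*(6 + 1)*0 = -490*0 = -70*0 = 0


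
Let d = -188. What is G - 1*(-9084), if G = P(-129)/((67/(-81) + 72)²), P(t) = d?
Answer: 301907550432/33235225 ≈ 9084.0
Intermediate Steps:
P(t) = -188
G = -1233468/33235225 (G = -188/(67/(-81) + 72)² = -188/(67*(-1/81) + 72)² = -188/(-67/81 + 72)² = -188/((5765/81)²) = -188/33235225/6561 = -188*6561/33235225 = -1233468/33235225 ≈ -0.037113)
G - 1*(-9084) = -1233468/33235225 - 1*(-9084) = -1233468/33235225 + 9084 = 301907550432/33235225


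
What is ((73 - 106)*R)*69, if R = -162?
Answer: 368874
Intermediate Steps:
((73 - 106)*R)*69 = ((73 - 106)*(-162))*69 = -33*(-162)*69 = 5346*69 = 368874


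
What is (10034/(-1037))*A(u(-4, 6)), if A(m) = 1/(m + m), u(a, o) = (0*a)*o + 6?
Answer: -5017/6222 ≈ -0.80633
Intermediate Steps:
u(a, o) = 6 (u(a, o) = 0*o + 6 = 0 + 6 = 6)
A(m) = 1/(2*m)
(10034/(-1037))*A(u(-4, 6)) = (10034/(-1037))*((½)/6) = (10034*(-1/1037))*((½)*(⅙)) = -10034/1037*1/12 = -5017/6222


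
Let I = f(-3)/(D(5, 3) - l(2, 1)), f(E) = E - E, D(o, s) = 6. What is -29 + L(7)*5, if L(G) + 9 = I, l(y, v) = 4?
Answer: -74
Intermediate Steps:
f(E) = 0
I = 0 (I = 0/(6 - 1*4) = 0/(6 - 4) = 0/2 = 0*(½) = 0)
L(G) = -9 (L(G) = -9 + 0 = -9)
-29 + L(7)*5 = -29 - 9*5 = -29 - 45 = -74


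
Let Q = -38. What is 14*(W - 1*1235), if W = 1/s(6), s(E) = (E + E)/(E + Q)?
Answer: -51982/3 ≈ -17327.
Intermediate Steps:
s(E) = 2*E/(-38 + E) (s(E) = (E + E)/(E - 38) = (2*E)/(-38 + E) = 2*E/(-38 + E))
W = -8/3 (W = 1/(2*6/(-38 + 6)) = 1/(2*6/(-32)) = 1/(2*6*(-1/32)) = 1/(-3/8) = -8/3 ≈ -2.6667)
14*(W - 1*1235) = 14*(-8/3 - 1*1235) = 14*(-8/3 - 1235) = 14*(-3713/3) = -51982/3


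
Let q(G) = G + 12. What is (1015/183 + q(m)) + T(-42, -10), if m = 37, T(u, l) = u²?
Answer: 332794/183 ≈ 1818.5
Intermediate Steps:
q(G) = 12 + G
(1015/183 + q(m)) + T(-42, -10) = (1015/183 + (12 + 37)) + (-42)² = (1015*(1/183) + 49) + 1764 = (1015/183 + 49) + 1764 = 9982/183 + 1764 = 332794/183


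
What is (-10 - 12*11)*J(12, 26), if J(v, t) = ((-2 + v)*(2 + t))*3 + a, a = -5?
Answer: -118570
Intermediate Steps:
J(v, t) = -5 + 3*(-2 + v)*(2 + t) (J(v, t) = ((-2 + v)*(2 + t))*3 - 5 = 3*(-2 + v)*(2 + t) - 5 = -5 + 3*(-2 + v)*(2 + t))
(-10 - 12*11)*J(12, 26) = (-10 - 12*11)*(-17 - 6*26 + 6*12 + 3*26*12) = (-10 - 132)*(-17 - 156 + 72 + 936) = -142*835 = -118570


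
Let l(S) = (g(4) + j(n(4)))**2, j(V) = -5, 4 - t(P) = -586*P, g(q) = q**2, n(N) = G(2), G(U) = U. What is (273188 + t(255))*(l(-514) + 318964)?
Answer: 134852340870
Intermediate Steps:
n(N) = 2
t(P) = 4 + 586*P (t(P) = 4 - (-586)*P = 4 + 586*P)
l(S) = 121 (l(S) = (4**2 - 5)**2 = (16 - 5)**2 = 11**2 = 121)
(273188 + t(255))*(l(-514) + 318964) = (273188 + (4 + 586*255))*(121 + 318964) = (273188 + (4 + 149430))*319085 = (273188 + 149434)*319085 = 422622*319085 = 134852340870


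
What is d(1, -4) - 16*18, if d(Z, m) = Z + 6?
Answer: -281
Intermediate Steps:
d(Z, m) = 6 + Z
d(1, -4) - 16*18 = (6 + 1) - 16*18 = 7 - 288 = -281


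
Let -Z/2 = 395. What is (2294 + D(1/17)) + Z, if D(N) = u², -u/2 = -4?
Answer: 1568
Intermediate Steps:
Z = -790 (Z = -2*395 = -790)
u = 8 (u = -2*(-4) = 8)
D(N) = 64 (D(N) = 8² = 64)
(2294 + D(1/17)) + Z = (2294 + 64) - 790 = 2358 - 790 = 1568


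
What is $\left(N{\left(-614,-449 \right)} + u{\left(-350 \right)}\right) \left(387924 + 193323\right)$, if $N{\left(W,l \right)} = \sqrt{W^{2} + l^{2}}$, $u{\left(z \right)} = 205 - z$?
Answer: $322592085 + 581247 \sqrt{578597} \approx 7.6472 \cdot 10^{8}$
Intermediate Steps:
$\left(N{\left(-614,-449 \right)} + u{\left(-350 \right)}\right) \left(387924 + 193323\right) = \left(\sqrt{\left(-614\right)^{2} + \left(-449\right)^{2}} + \left(205 - -350\right)\right) \left(387924 + 193323\right) = \left(\sqrt{376996 + 201601} + \left(205 + 350\right)\right) 581247 = \left(\sqrt{578597} + 555\right) 581247 = \left(555 + \sqrt{578597}\right) 581247 = 322592085 + 581247 \sqrt{578597}$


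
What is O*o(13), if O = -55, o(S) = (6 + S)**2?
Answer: -19855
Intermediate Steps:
O*o(13) = -55*(6 + 13)**2 = -55*19**2 = -55*361 = -19855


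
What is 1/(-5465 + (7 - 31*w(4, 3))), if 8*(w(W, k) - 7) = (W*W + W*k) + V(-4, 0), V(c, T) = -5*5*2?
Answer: -4/22359 ≈ -0.00017890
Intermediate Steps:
V(c, T) = -50 (V(c, T) = -25*2 = -50)
w(W, k) = ¾ + W²/8 + W*k/8 (w(W, k) = 7 + ((W*W + W*k) - 50)/8 = 7 + ((W² + W*k) - 50)/8 = 7 + (-50 + W² + W*k)/8 = 7 + (-25/4 + W²/8 + W*k/8) = ¾ + W²/8 + W*k/8)
1/(-5465 + (7 - 31*w(4, 3))) = 1/(-5465 + (7 - 31*(¾ + (⅛)*4² + (⅛)*4*3))) = 1/(-5465 + (7 - 31*(¾ + (⅛)*16 + 3/2))) = 1/(-5465 + (7 - 31*(¾ + 2 + 3/2))) = 1/(-5465 + (7 - 31*17/4)) = 1/(-5465 + (7 - 527/4)) = 1/(-5465 - 499/4) = 1/(-22359/4) = -4/22359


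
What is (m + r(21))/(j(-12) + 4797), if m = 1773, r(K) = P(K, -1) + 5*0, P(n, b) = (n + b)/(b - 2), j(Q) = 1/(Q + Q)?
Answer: 42392/115127 ≈ 0.36822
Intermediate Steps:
j(Q) = 1/(2*Q)
P(n, b) = (b + n)/(-2 + b)
r(K) = 1/3 - K/3 (r(K) = (-1 + K)/(-2 - 1) + 5*0 = (-1 + K)/(-3) + 0 = -(-1 + K)/3 + 0 = (1/3 - K/3) + 0 = 1/3 - K/3)
(m + r(21))/(j(-12) + 4797) = (1773 + (1/3 - 1/3*21))/((1/2)/(-12) + 4797) = (1773 + (1/3 - 7))/((1/2)*(-1/12) + 4797) = (1773 - 20/3)/(-1/24 + 4797) = 5299/(3*(115127/24)) = (5299/3)*(24/115127) = 42392/115127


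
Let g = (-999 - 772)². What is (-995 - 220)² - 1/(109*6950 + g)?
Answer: 5748406863974/3893991 ≈ 1.4762e+6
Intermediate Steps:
g = 3136441 (g = (-1771)² = 3136441)
(-995 - 220)² - 1/(109*6950 + g) = (-995 - 220)² - 1/(109*6950 + 3136441) = (-1215)² - 1/(757550 + 3136441) = 1476225 - 1/3893991 = 5748406863974/3893991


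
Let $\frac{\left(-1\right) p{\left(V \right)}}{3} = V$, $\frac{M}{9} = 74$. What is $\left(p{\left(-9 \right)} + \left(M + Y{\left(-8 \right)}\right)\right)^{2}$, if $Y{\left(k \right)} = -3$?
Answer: $476100$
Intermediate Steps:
$M = 666$ ($M = 9 \cdot 74 = 666$)
$p{\left(V \right)} = - 3 V$
$\left(p{\left(-9 \right)} + \left(M + Y{\left(-8 \right)}\right)\right)^{2} = \left(\left(-3\right) \left(-9\right) + \left(666 - 3\right)\right)^{2} = \left(27 + 663\right)^{2} = 690^{2} = 476100$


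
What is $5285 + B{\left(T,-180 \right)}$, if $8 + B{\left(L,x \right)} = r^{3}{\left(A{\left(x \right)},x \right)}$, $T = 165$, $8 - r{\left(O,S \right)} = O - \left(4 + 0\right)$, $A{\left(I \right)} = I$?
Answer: $7083165$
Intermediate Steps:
$r{\left(O,S \right)} = 12 - O$ ($r{\left(O,S \right)} = 8 - \left(O - \left(4 + 0\right)\right) = 8 - \left(O - 4\right) = 8 - \left(-4 + O\right) = 12 - O$)
$B{\left(L,x \right)} = -8 + \left(12 - x\right)^{3}$
$5285 + B{\left(T,-180 \right)} = 5285 - \left(8 + \left(-12 - 180\right)^{3}\right) = 5285 - -7077880 = 5285 + \left(-8 + 7077888\right) = 5285 + 7077880 = 7083165$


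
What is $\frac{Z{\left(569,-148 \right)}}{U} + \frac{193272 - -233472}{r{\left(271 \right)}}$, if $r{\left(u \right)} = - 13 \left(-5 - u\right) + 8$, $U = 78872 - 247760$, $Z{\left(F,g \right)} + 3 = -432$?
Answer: $\frac{193745981}{1632584} \approx 118.67$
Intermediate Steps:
$Z{\left(F,g \right)} = -435$ ($Z{\left(F,g \right)} = -3 - 432 = -435$)
$U = -168888$ ($U = 78872 - 247760 = -168888$)
$r{\left(u \right)} = 73 + 13 u$ ($r{\left(u \right)} = \left(65 + 13 u\right) + 8 = 73 + 13 u$)
$\frac{Z{\left(569,-148 \right)}}{U} + \frac{193272 - -233472}{r{\left(271 \right)}} = - \frac{435}{-168888} + \frac{193272 - -233472}{73 + 13 \cdot 271} = \left(-435\right) \left(- \frac{1}{168888}\right) + \frac{193272 + 233472}{73 + 3523} = \frac{145}{56296} + \frac{426744}{3596} = \frac{145}{56296} + 426744 \cdot \frac{1}{3596} = \frac{145}{56296} + \frac{106686}{899} = \frac{193745981}{1632584}$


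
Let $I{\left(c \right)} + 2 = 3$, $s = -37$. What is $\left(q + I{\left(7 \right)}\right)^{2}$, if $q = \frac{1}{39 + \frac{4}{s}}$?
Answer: $\frac{2178576}{2070721} \approx 1.0521$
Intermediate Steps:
$I{\left(c \right)} = 1$ ($I{\left(c \right)} = -2 + 3 = 1$)
$q = \frac{37}{1439}$ ($q = \frac{1}{39 + \frac{4}{-37}} = \frac{1}{39 + 4 \left(- \frac{1}{37}\right)} = \frac{1}{39 - \frac{4}{37}} = \frac{1}{\frac{1439}{37}} = \frac{37}{1439} \approx 0.025712$)
$\left(q + I{\left(7 \right)}\right)^{2} = \left(\frac{37}{1439} + 1\right)^{2} = \left(\frac{1476}{1439}\right)^{2} = \frac{2178576}{2070721}$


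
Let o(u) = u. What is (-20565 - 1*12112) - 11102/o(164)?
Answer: -2685065/82 ≈ -32745.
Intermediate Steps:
(-20565 - 1*12112) - 11102/o(164) = (-20565 - 1*12112) - 11102/164 = (-20565 - 12112) - 11102*1/164 = -32677 - 5551/82 = -2685065/82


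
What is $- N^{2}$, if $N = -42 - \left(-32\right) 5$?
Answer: $-13924$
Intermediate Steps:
$N = 118$ ($N = -42 - -160 = -42 + 160 = 118$)
$- N^{2} = - 118^{2} = \left(-1\right) 13924 = -13924$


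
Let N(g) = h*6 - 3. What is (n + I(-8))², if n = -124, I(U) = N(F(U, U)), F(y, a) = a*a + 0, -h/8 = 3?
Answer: 73441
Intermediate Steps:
h = -24 (h = -8*3 = -24)
F(y, a) = a² (F(y, a) = a² + 0 = a²)
N(g) = -147 (N(g) = -24*6 - 3 = -144 - 3 = -147)
I(U) = -147
(n + I(-8))² = (-124 - 147)² = (-271)² = 73441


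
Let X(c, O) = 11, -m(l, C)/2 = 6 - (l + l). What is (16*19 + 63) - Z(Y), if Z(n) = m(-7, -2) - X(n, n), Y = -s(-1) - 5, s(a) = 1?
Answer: 418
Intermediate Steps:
m(l, C) = -12 + 4*l (m(l, C) = -2*(6 - (l + l)) = -2*(6 - 2*l) = -12 + 4*l)
Y = -6 (Y = -1*1 - 5 = -1 - 5 = -6)
Z(n) = -51 (Z(n) = (-12 + 4*(-7)) - 1*11 = (-12 - 28) - 11 = -40 - 11 = -51)
(16*19 + 63) - Z(Y) = (16*19 + 63) - 1*(-51) = (304 + 63) + 51 = 367 + 51 = 418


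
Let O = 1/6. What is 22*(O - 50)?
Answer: -3289/3 ≈ -1096.3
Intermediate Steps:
O = ⅙ ≈ 0.16667
22*(O - 50) = 22*(⅙ - 50) = 22*(-299/6) = -3289/3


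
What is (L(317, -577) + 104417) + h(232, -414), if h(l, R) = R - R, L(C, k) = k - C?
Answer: 103523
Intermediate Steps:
h(l, R) = 0
(L(317, -577) + 104417) + h(232, -414) = ((-577 - 1*317) + 104417) + 0 = ((-577 - 317) + 104417) + 0 = (-894 + 104417) + 0 = 103523 + 0 = 103523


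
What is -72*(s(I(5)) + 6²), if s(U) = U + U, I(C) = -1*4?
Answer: -2016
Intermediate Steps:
I(C) = -4
s(U) = 2*U
-72*(s(I(5)) + 6²) = -72*(2*(-4) + 6²) = -72*(-8 + 36) = -72*28 = -2016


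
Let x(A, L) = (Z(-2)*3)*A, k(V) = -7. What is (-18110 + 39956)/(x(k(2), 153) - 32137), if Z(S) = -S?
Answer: -21846/32179 ≈ -0.67889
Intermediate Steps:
x(A, L) = 6*A (x(A, L) = (-1*(-2)*3)*A = (2*3)*A = 6*A)
(-18110 + 39956)/(x(k(2), 153) - 32137) = (-18110 + 39956)/(6*(-7) - 32137) = 21846/(-42 - 32137) = 21846/(-32179) = 21846*(-1/32179) = -21846/32179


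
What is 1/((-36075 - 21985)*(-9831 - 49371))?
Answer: 1/3437268120 ≈ 2.9093e-10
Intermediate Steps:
1/((-36075 - 21985)*(-9831 - 49371)) = 1/(-58060*(-59202)) = 1/3437268120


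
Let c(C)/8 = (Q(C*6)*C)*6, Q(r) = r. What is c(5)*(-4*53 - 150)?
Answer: -2606400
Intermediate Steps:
c(C) = 288*C² (c(C) = 8*(((C*6)*C)*6) = 8*(((6*C)*C)*6) = 8*((6*C²)*6) = 8*(36*C²) = 288*C²)
c(5)*(-4*53 - 150) = (288*5²)*(-4*53 - 150) = (288*25)*(-212 - 150) = 7200*(-362) = -2606400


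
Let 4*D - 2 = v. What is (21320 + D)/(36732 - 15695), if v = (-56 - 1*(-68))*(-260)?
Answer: 41081/42074 ≈ 0.97640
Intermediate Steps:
v = -3120 (v = (-56 + 68)*(-260) = 12*(-260) = -3120)
D = -1559/2 (D = ½ + (¼)*(-3120) = ½ - 780 = -1559/2 ≈ -779.50)
(21320 + D)/(36732 - 15695) = (21320 - 1559/2)/(36732 - 15695) = (41081/2)/21037 = (41081/2)*(1/21037) = 41081/42074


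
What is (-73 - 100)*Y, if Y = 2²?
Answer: -692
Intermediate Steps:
Y = 4
(-73 - 100)*Y = (-73 - 100)*4 = -173*4 = -692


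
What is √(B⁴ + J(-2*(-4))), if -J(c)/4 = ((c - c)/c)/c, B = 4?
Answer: 16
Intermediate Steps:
J(c) = 0 (J(c) = -4*(c - c)/c/c = -4*0/c/c = -0/c = -4*0 = 0)
√(B⁴ + J(-2*(-4))) = √(4⁴ + 0) = √(256 + 0) = √256 = 16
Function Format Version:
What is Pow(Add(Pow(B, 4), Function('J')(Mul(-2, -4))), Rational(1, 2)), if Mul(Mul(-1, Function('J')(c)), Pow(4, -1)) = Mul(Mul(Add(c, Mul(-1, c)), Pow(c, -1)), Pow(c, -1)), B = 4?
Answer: 16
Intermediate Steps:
Function('J')(c) = 0 (Function('J')(c) = Mul(-4, Mul(Mul(Add(c, Mul(-1, c)), Pow(c, -1)), Pow(c, -1))) = Mul(-4, Mul(Mul(0, Pow(c, -1)), Pow(c, -1))) = Mul(-4, Mul(0, Pow(c, -1))) = Mul(-4, 0) = 0)
Pow(Add(Pow(B, 4), Function('J')(Mul(-2, -4))), Rational(1, 2)) = Pow(Add(Pow(4, 4), 0), Rational(1, 2)) = Pow(Add(256, 0), Rational(1, 2)) = Pow(256, Rational(1, 2)) = 16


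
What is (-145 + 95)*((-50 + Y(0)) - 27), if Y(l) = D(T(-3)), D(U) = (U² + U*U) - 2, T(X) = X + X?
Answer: 350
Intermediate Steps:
T(X) = 2*X
D(U) = -2 + 2*U² (D(U) = (U² + U²) - 2 = 2*U² - 2 = -2 + 2*U²)
Y(l) = 70 (Y(l) = -2 + 2*(2*(-3))² = -2 + 2*(-6)² = -2 + 2*36 = -2 + 72 = 70)
(-145 + 95)*((-50 + Y(0)) - 27) = (-145 + 95)*((-50 + 70) - 27) = -50*(20 - 27) = -50*(-7) = 350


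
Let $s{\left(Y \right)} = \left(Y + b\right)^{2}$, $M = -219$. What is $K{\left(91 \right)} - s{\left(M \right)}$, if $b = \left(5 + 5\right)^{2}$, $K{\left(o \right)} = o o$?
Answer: $-5880$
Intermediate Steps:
$K{\left(o \right)} = o^{2}$
$b = 100$ ($b = 10^{2} = 100$)
$s{\left(Y \right)} = \left(100 + Y\right)^{2}$ ($s{\left(Y \right)} = \left(Y + 100\right)^{2} = \left(100 + Y\right)^{2}$)
$K{\left(91 \right)} - s{\left(M \right)} = 91^{2} - \left(100 - 219\right)^{2} = 8281 - \left(-119\right)^{2} = 8281 - 14161 = -5880$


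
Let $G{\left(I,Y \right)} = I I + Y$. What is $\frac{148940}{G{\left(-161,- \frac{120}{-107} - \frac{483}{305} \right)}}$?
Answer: $\frac{2430328450}{422958377} \approx 5.746$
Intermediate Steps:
$G{\left(I,Y \right)} = Y + I^{2}$ ($G{\left(I,Y \right)} = I^{2} + Y = Y + I^{2}$)
$\frac{148940}{G{\left(-161,- \frac{120}{-107} - \frac{483}{305} \right)}} = \frac{148940}{\left(- \frac{120}{-107} - \frac{483}{305}\right) + \left(-161\right)^{2}} = \frac{148940}{\left(\left(-120\right) \left(- \frac{1}{107}\right) - \frac{483}{305}\right) + 25921} = \frac{148940}{\left(\frac{120}{107} - \frac{483}{305}\right) + 25921} = \frac{148940}{- \frac{15081}{32635} + 25921} = \frac{148940}{\frac{845916754}{32635}} = 148940 \cdot \frac{32635}{845916754} = \frac{2430328450}{422958377}$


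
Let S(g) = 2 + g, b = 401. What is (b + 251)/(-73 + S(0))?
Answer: -652/71 ≈ -9.1831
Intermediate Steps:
(b + 251)/(-73 + S(0)) = (401 + 251)/(-73 + (2 + 0)) = 652/(-73 + 2) = 652/(-71) = 652*(-1/71) = -652/71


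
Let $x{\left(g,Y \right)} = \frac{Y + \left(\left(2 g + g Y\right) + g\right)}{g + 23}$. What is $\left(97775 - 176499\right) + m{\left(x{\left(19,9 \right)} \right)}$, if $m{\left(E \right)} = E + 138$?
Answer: $- \frac{1100125}{14} \approx -78580.0$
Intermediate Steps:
$x{\left(g,Y \right)} = \frac{Y + 3 g + Y g}{23 + g}$ ($x{\left(g,Y \right)} = \frac{Y + \left(\left(2 g + Y g\right) + g\right)}{23 + g} = \frac{Y + \left(3 g + Y g\right)}{23 + g} = \frac{Y + 3 g + Y g}{23 + g}$)
$m{\left(E \right)} = 138 + E$
$\left(97775 - 176499\right) + m{\left(x{\left(19,9 \right)} \right)} = \left(97775 - 176499\right) + \left(138 + \frac{9 + 3 \cdot 19 + 9 \cdot 19}{23 + 19}\right) = -78724 + \left(138 + \frac{9 + 57 + 171}{42}\right) = -78724 + \left(138 + \frac{1}{42} \cdot 237\right) = -78724 + \left(138 + \frac{79}{14}\right) = -78724 + \frac{2011}{14} = - \frac{1100125}{14}$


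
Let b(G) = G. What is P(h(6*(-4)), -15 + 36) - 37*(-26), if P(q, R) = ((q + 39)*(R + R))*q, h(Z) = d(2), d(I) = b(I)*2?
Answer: 8186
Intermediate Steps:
d(I) = 2*I (d(I) = I*2 = 2*I)
h(Z) = 4 (h(Z) = 2*2 = 4)
P(q, R) = 2*R*q*(39 + q) (P(q, R) = ((39 + q)*(2*R))*q = (2*R*(39 + q))*q = 2*R*q*(39 + q))
P(h(6*(-4)), -15 + 36) - 37*(-26) = 2*(-15 + 36)*4*(39 + 4) - 37*(-26) = 2*21*4*43 + 962 = 7224 + 962 = 8186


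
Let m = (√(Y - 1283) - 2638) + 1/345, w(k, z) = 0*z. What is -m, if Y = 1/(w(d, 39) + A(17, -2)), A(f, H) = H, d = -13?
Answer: 910109/345 - I*√5134/2 ≈ 2638.0 - 35.826*I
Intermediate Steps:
w(k, z) = 0
Y = -½ (Y = 1/(0 - 2) = 1/(-2) = -½ ≈ -0.50000)
m = -910109/345 + I*√5134/2 (m = (√(-½ - 1283) - 2638) + 1/345 = (√(-2567/2) - 2638) + 1/345 = (I*√5134/2 - 2638) + 1/345 = (-2638 + I*√5134/2) + 1/345 = -910109/345 + I*√5134/2 ≈ -2638.0 + 35.826*I)
-m = -(-910109/345 + I*√5134/2) = 910109/345 - I*√5134/2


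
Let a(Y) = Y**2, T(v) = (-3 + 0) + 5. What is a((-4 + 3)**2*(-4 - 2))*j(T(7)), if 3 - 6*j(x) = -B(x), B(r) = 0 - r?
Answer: 6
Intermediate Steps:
B(r) = -r
T(v) = 2 (T(v) = -3 + 5 = 2)
j(x) = 1/2 - x/6 (j(x) = 1/2 - (-1)*(-x)/6 = 1/2 - x/6)
a((-4 + 3)**2*(-4 - 2))*j(T(7)) = ((-4 + 3)**2*(-4 - 2))**2*(1/2 - 1/6*2) = ((-1)**2*(-6))**2*(1/2 - 1/3) = (1*(-6))**2*(1/6) = (-6)**2*(1/6) = 36*(1/6) = 6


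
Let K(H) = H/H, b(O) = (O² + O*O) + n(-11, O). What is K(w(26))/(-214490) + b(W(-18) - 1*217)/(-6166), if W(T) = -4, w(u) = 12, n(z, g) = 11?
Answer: -5238544434/330636335 ≈ -15.844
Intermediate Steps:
b(O) = 11 + 2*O² (b(O) = (O² + O*O) + 11 = (O² + O²) + 11 = 2*O² + 11 = 11 + 2*O²)
K(H) = 1
K(w(26))/(-214490) + b(W(-18) - 1*217)/(-6166) = 1/(-214490) + (11 + 2*(-4 - 1*217)²)/(-6166) = 1*(-1/214490) + (11 + 2*(-4 - 217)²)*(-1/6166) = -1/214490 + (11 + 2*(-221)²)*(-1/6166) = -1/214490 + (11 + 2*48841)*(-1/6166) = -1/214490 + (11 + 97682)*(-1/6166) = -1/214490 + 97693*(-1/6166) = -1/214490 - 97693/6166 = -5238544434/330636335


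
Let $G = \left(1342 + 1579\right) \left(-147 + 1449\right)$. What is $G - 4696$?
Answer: $3798446$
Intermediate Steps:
$G = 3803142$ ($G = 2921 \cdot 1302 = 3803142$)
$G - 4696 = 3803142 - 4696 = 3798446$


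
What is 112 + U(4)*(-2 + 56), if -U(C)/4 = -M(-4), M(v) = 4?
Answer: 976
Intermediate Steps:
U(C) = 16 (U(C) = -(-4)*4 = -4*(-4) = 16)
112 + U(4)*(-2 + 56) = 112 + 16*(-2 + 56) = 112 + 16*54 = 112 + 864 = 976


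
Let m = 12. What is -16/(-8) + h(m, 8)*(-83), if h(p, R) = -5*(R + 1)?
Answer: 3737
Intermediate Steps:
h(p, R) = -5 - 5*R (h(p, R) = -5*(1 + R) = -5 - 5*R)
-16/(-8) + h(m, 8)*(-83) = -16/(-8) + (-5 - 5*8)*(-83) = -16*(-⅛) + (-5 - 40)*(-83) = 2 - 45*(-83) = 2 + 3735 = 3737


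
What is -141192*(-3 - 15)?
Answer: 2541456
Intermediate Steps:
-141192*(-3 - 15) = -141192*(-18) = 2541456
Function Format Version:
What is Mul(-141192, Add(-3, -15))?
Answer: 2541456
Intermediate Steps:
Mul(-141192, Add(-3, -15)) = Mul(-141192, -18) = 2541456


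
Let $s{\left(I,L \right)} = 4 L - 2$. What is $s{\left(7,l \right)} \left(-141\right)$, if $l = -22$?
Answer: $12690$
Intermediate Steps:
$s{\left(I,L \right)} = -2 + 4 L$ ($s{\left(I,L \right)} = 4 L - 2 = -2 + 4 L$)
$s{\left(7,l \right)} \left(-141\right) = \left(-2 + 4 \left(-22\right)\right) \left(-141\right) = \left(-2 - 88\right) \left(-141\right) = \left(-90\right) \left(-141\right) = 12690$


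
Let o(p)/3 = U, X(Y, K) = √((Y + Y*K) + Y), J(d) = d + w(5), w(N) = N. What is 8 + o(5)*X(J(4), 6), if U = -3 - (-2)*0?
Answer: 8 - 54*√2 ≈ -68.368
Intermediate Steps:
J(d) = 5 + d (J(d) = d + 5 = 5 + d)
X(Y, K) = √(2*Y + K*Y) (X(Y, K) = √((Y + K*Y) + Y) = √(2*Y + K*Y))
U = -3 (U = -3 - 1*0 = -3 + 0 = -3)
o(p) = -9 (o(p) = 3*(-3) = -9)
8 + o(5)*X(J(4), 6) = 8 - 9*√(2 + 6)*√(5 + 4) = 8 - 9*6*√2 = 8 - 54*√2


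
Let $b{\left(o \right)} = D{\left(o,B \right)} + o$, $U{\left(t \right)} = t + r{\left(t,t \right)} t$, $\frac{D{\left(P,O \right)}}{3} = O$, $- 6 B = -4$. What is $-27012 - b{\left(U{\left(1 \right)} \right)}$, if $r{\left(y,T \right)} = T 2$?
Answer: $-27017$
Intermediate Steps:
$B = \frac{2}{3}$ ($B = \left(- \frac{1}{6}\right) \left(-4\right) = \frac{2}{3} \approx 0.66667$)
$D{\left(P,O \right)} = 3 O$
$r{\left(y,T \right)} = 2 T$
$U{\left(t \right)} = t + 2 t^{2}$ ($U{\left(t \right)} = t + 2 t t = t + 2 t^{2}$)
$b{\left(o \right)} = 2 + o$ ($b{\left(o \right)} = 3 \cdot \frac{2}{3} + o = 2 + o$)
$-27012 - b{\left(U{\left(1 \right)} \right)} = -27012 - \left(2 + 1 \left(1 + 2 \cdot 1\right)\right) = -27012 - \left(2 + 1 \left(1 + 2\right)\right) = -27012 - \left(2 + 1 \cdot 3\right) = -27012 - \left(2 + 3\right) = -27012 - 5 = -27017$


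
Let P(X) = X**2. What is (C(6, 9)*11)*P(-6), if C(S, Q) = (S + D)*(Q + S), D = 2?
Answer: 47520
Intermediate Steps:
C(S, Q) = (2 + S)*(Q + S) (C(S, Q) = (S + 2)*(Q + S) = (2 + S)*(Q + S))
(C(6, 9)*11)*P(-6) = ((6**2 + 2*9 + 2*6 + 9*6)*11)*(-6)**2 = ((36 + 18 + 12 + 54)*11)*36 = (120*11)*36 = 1320*36 = 47520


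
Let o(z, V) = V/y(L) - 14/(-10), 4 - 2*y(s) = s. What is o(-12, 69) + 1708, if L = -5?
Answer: 25871/15 ≈ 1724.7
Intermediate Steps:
y(s) = 2 - s/2
o(z, V) = 7/5 + 2*V/9 (o(z, V) = V/(2 - 1/2*(-5)) - 14/(-10) = V/(2 + 5/2) - 14*(-1/10) = V/(9/2) + 7/5 = V*(2/9) + 7/5 = 2*V/9 + 7/5 = 7/5 + 2*V/9)
o(-12, 69) + 1708 = (7/5 + (2/9)*69) + 1708 = (7/5 + 46/3) + 1708 = 251/15 + 1708 = 25871/15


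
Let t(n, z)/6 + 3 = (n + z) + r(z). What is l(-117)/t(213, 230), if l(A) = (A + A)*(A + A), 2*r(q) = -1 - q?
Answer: 18252/649 ≈ 28.123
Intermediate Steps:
r(q) = -½ - q/2 (r(q) = (-1 - q)/2 = -½ - q/2)
t(n, z) = -21 + 3*z + 6*n (t(n, z) = -18 + 6*((n + z) + (-½ - z/2)) = -18 + 6*(-½ + n + z/2) = -18 + (-3 + 3*z + 6*n) = -21 + 3*z + 6*n)
l(A) = 4*A² (l(A) = (2*A)*(2*A) = 4*A²)
l(-117)/t(213, 230) = (4*(-117)²)/(-21 + 3*230 + 6*213) = (4*13689)/(-21 + 690 + 1278) = 54756/1947 = 54756*(1/1947) = 18252/649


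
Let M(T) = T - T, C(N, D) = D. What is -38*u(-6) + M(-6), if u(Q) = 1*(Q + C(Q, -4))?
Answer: 380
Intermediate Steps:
u(Q) = -4 + Q (u(Q) = 1*(Q - 4) = 1*(-4 + Q) = -4 + Q)
M(T) = 0
-38*u(-6) + M(-6) = -38*(-4 - 6) + 0 = -38*(-10) + 0 = 380 + 0 = 380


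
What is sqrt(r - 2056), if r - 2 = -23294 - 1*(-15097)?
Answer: 3*I*sqrt(1139) ≈ 101.25*I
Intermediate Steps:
r = -8195 (r = 2 + (-23294 - 1*(-15097)) = 2 + (-23294 + 15097) = 2 - 8197 = -8195)
sqrt(r - 2056) = sqrt(-8195 - 2056) = sqrt(-10251) = 3*I*sqrt(1139)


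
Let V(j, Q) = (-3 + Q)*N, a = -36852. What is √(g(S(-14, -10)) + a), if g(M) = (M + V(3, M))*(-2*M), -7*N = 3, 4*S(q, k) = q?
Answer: I*√36857 ≈ 191.98*I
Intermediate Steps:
S(q, k) = q/4
N = -3/7 (N = -⅐*3 = -3/7 ≈ -0.42857)
V(j, Q) = 9/7 - 3*Q/7 (V(j, Q) = (-3 + Q)*(-3/7) = 9/7 - 3*Q/7)
g(M) = -2*M*(9/7 + 4*M/7) (g(M) = (M + (9/7 - 3*M/7))*(-2*M) = (9/7 + 4*M/7)*(-2*M) = -2*M*(9/7 + 4*M/7))
√(g(S(-14, -10)) + a) = √(-2*(¼)*(-14)*(9 + 4*((¼)*(-14)))/7 - 36852) = √(-2/7*(-7/2)*(9 + 4*(-7/2)) - 36852) = √(-2/7*(-7/2)*(9 - 14) - 36852) = √(-2/7*(-7/2)*(-5) - 36852) = √(-5 - 36852) = √(-36857) = I*√36857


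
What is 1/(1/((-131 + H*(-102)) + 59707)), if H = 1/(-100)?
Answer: 2978851/50 ≈ 59577.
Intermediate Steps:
H = -1/100 ≈ -0.010000
1/(1/((-131 + H*(-102)) + 59707)) = 1/(1/((-131 - 1/100*(-102)) + 59707)) = 1/(1/((-131 + 51/50) + 59707)) = 1/(1/(-6499/50 + 59707)) = 1/(1/(2978851/50)) = 1/(50/2978851) = 2978851/50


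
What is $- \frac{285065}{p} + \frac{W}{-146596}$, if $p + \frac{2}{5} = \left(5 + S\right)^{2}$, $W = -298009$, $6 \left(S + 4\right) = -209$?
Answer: $- \frac{7460708165443}{30194817908} \approx -247.09$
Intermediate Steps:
$S = - \frac{233}{6}$ ($S = -4 + \frac{1}{6} \left(-209\right) = -4 - \frac{209}{6} = - \frac{233}{6} \approx -38.833$)
$p = \frac{205973}{180}$ ($p = - \frac{2}{5} + \left(5 - \frac{233}{6}\right)^{2} = - \frac{2}{5} + \left(- \frac{203}{6}\right)^{2} = - \frac{2}{5} + \frac{41209}{36} = \frac{205973}{180} \approx 1144.3$)
$- \frac{285065}{p} + \frac{W}{-146596} = - \frac{285065}{\frac{205973}{180}} - \frac{298009}{-146596} = \left(-285065\right) \frac{180}{205973} - - \frac{298009}{146596} = - \frac{51311700}{205973} + \frac{298009}{146596} = - \frac{7460708165443}{30194817908}$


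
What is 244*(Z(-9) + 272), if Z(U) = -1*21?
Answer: 61244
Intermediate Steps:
Z(U) = -21
244*(Z(-9) + 272) = 244*(-21 + 272) = 244*251 = 61244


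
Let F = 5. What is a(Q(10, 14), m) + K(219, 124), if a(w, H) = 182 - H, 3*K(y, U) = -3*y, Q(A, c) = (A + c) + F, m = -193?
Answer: 156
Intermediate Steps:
Q(A, c) = 5 + A + c (Q(A, c) = (A + c) + 5 = 5 + A + c)
K(y, U) = -y (K(y, U) = (-3*y)/3 = -y)
a(Q(10, 14), m) + K(219, 124) = (182 - 1*(-193)) - 1*219 = (182 + 193) - 219 = 375 - 219 = 156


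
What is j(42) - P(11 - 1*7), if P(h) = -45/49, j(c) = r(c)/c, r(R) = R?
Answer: 94/49 ≈ 1.9184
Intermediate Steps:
j(c) = 1 (j(c) = c/c = 1)
P(h) = -45/49 (P(h) = -45*1/49 = -45/49)
j(42) - P(11 - 1*7) = 1 - 1*(-45/49) = 1 + 45/49 = 94/49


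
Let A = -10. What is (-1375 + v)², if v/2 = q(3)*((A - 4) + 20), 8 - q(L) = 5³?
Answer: 7722841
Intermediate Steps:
q(L) = -117 (q(L) = 8 - 1*5³ = 8 - 1*125 = 8 - 125 = -117)
v = -1404 (v = 2*(-117*((-10 - 4) + 20)) = 2*(-117*(-14 + 20)) = 2*(-117*6) = 2*(-702) = -1404)
(-1375 + v)² = (-1375 - 1404)² = (-2779)² = 7722841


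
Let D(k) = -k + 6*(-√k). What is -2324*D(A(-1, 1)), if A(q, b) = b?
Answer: 16268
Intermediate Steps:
D(k) = -k - 6*√k
-2324*D(A(-1, 1)) = -2324*(-1*1 - 6*√1) = -2324*(-1 - 6*1) = -2324*(-1 - 6) = -2324*(-7) = 16268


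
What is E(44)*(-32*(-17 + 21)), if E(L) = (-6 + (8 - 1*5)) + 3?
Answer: 0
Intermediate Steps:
E(L) = 0 (E(L) = (-6 + (8 - 5)) + 3 = (-6 + 3) + 3 = -3 + 3 = 0)
E(44)*(-32*(-17 + 21)) = 0*(-32*(-17 + 21)) = 0*(-32*4) = 0*(-128) = 0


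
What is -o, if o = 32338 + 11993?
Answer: -44331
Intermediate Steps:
o = 44331
-o = -1*44331 = -44331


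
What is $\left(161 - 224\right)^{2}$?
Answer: $3969$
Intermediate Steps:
$\left(161 - 224\right)^{2} = \left(-63\right)^{2} = 3969$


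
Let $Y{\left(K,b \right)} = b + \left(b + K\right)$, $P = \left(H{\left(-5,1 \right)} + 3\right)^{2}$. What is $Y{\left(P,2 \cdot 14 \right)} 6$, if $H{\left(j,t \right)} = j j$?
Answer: $5040$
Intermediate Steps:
$H{\left(j,t \right)} = j^{2}$
$P = 784$ ($P = \left(\left(-5\right)^{2} + 3\right)^{2} = \left(25 + 3\right)^{2} = 28^{2} = 784$)
$Y{\left(K,b \right)} = K + 2 b$ ($Y{\left(K,b \right)} = b + \left(K + b\right) = K + 2 b$)
$Y{\left(P,2 \cdot 14 \right)} 6 = \left(784 + 2 \cdot 2 \cdot 14\right) 6 = \left(784 + 2 \cdot 28\right) 6 = \left(784 + 56\right) 6 = 840 \cdot 6 = 5040$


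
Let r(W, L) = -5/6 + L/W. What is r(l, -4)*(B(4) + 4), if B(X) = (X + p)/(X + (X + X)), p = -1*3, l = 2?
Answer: -833/72 ≈ -11.569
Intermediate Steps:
p = -3
B(X) = (-3 + X)/(3*X) (B(X) = (X - 3)/(X + (X + X)) = (-3 + X)/(X + 2*X) = (-3 + X)/((3*X)) = (-3 + X)*(1/(3*X)) = (-3 + X)/(3*X))
r(W, L) = -⅚ + L/W (r(W, L) = -5*⅙ + L/W = -⅚ + L/W)
r(l, -4)*(B(4) + 4) = (-⅚ - 4/2)*((⅓)*(-3 + 4)/4 + 4) = (-⅚ - 4*½)*((⅓)*(¼)*1 + 4) = (-⅚ - 2)*(1/12 + 4) = -17/6*49/12 = -833/72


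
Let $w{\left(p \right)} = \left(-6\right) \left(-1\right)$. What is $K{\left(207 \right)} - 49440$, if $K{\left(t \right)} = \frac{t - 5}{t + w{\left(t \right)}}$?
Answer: $- \frac{10530518}{213} \approx -49439.0$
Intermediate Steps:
$w{\left(p \right)} = 6$
$K{\left(t \right)} = \frac{-5 + t}{6 + t}$ ($K{\left(t \right)} = \frac{t - 5}{t + 6} = \frac{-5 + t}{6 + t}$)
$K{\left(207 \right)} - 49440 = \frac{-5 + 207}{6 + 207} - 49440 = \frac{1}{213} \cdot 202 - 49440 = \frac{202}{213} - 49440 = - \frac{10530518}{213}$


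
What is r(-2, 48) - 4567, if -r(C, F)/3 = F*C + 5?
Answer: -4294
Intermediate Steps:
r(C, F) = -15 - 3*C*F (r(C, F) = -3*(F*C + 5) = -3*(C*F + 5) = -3*(5 + C*F) = -15 - 3*C*F)
r(-2, 48) - 4567 = (-15 - 3*(-2)*48) - 4567 = (-15 + 288) - 4567 = 273 - 4567 = -4294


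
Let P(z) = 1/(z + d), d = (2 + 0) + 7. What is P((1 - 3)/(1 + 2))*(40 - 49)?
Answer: -27/25 ≈ -1.0800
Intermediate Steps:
d = 9 (d = 2 + 7 = 9)
P(z) = 1/(9 + z) (P(z) = 1/(z + 9) = 1/(9 + z))
P((1 - 3)/(1 + 2))*(40 - 49) = (40 - 49)/(9 + (1 - 3)/(1 + 2)) = -9/(9 - 2/3) = -9/(25/3) = (3/25)*(-9) = -27/25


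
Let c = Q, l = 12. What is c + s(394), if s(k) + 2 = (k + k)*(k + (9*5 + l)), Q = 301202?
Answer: 656588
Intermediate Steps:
s(k) = -2 + 2*k*(57 + k) (s(k) = -2 + (k + k)*(k + (9*5 + 12)) = -2 + (2*k)*(k + (45 + 12)) = -2 + (2*k)*(k + 57) = -2 + (2*k)*(57 + k) = -2 + 2*k*(57 + k))
c = 301202
c + s(394) = 301202 + (-2 + 2*394² + 114*394) = 301202 + (-2 + 2*155236 + 44916) = 301202 + (-2 + 310472 + 44916) = 301202 + 355386 = 656588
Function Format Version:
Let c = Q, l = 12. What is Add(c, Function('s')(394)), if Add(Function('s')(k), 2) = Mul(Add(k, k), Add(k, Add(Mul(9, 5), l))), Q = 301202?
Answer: 656588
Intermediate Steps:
Function('s')(k) = Add(-2, Mul(2, k, Add(57, k))) (Function('s')(k) = Add(-2, Mul(Add(k, k), Add(k, Add(Mul(9, 5), 12)))) = Add(-2, Mul(Mul(2, k), Add(k, Add(45, 12)))) = Add(-2, Mul(Mul(2, k), Add(k, 57))) = Add(-2, Mul(Mul(2, k), Add(57, k))) = Add(-2, Mul(2, k, Add(57, k))))
c = 301202
Add(c, Function('s')(394)) = Add(301202, Add(-2, Mul(2, Pow(394, 2)), Mul(114, 394))) = Add(301202, Add(-2, Mul(2, 155236), 44916)) = Add(301202, Add(-2, 310472, 44916)) = Add(301202, 355386) = 656588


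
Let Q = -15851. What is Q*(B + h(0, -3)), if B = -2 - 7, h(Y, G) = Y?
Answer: 142659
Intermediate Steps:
B = -9
Q*(B + h(0, -3)) = -15851*(-9 + 0) = -15851*(-9) = 142659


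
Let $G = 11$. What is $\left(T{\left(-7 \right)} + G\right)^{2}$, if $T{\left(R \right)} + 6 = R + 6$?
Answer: $16$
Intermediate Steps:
$T{\left(R \right)} = R$ ($T{\left(R \right)} = -6 + \left(R + 6\right) = -6 + \left(6 + R\right) = R$)
$\left(T{\left(-7 \right)} + G\right)^{2} = \left(-7 + 11\right)^{2} = 4^{2} = 16$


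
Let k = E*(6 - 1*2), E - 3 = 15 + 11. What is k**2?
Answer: 13456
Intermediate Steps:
E = 29 (E = 3 + (15 + 11) = 3 + 26 = 29)
k = 116 (k = 29*(6 - 1*2) = 29*(6 - 2) = 29*4 = 116)
k**2 = 116**2 = 13456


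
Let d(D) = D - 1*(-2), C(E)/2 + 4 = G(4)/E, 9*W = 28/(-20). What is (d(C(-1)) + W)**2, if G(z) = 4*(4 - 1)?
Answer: 1841449/2025 ≈ 909.36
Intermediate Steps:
G(z) = 12 (G(z) = 4*3 = 12)
W = -7/45 (W = (28/(-20))/9 = (28*(-1/20))/9 = (1/9)*(-7/5) = -7/45 ≈ -0.15556)
C(E) = -8 + 24/E (C(E) = -8 + 2*(12/E) = -8 + 24/E)
d(D) = 2 + D (d(D) = D + 2 = 2 + D)
(d(C(-1)) + W)**2 = ((2 + (-8 + 24/(-1))) - 7/45)**2 = ((2 + (-8 + 24*(-1))) - 7/45)**2 = ((2 + (-8 - 24)) - 7/45)**2 = ((2 - 32) - 7/45)**2 = (-30 - 7/45)**2 = (-1357/45)**2 = 1841449/2025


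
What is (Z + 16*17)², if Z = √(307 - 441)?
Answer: (272 + I*√134)² ≈ 73850.0 + 6297.3*I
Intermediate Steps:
Z = I*√134 (Z = √(-134) = I*√134 ≈ 11.576*I)
(Z + 16*17)² = (I*√134 + 16*17)² = (I*√134 + 272)² = (272 + I*√134)²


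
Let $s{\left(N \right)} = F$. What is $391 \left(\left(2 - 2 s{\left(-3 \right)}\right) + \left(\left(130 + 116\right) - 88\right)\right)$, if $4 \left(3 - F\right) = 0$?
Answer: $60214$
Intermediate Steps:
$F = 3$ ($F = 3 - 0 = 3 + 0 = 3$)
$s{\left(N \right)} = 3$
$391 \left(\left(2 - 2 s{\left(-3 \right)}\right) + \left(\left(130 + 116\right) - 88\right)\right) = 391 \left(\left(2 - 6\right) + \left(\left(130 + 116\right) - 88\right)\right) = 391 \left(\left(2 - 6\right) + \left(246 - 88\right)\right) = 391 \left(-4 + 158\right) = 391 \cdot 154 = 60214$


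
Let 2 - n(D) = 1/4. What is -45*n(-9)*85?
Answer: -26775/4 ≈ -6693.8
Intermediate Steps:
n(D) = 7/4 (n(D) = 2 - 1/4 = 2 - 1*¼ = 2 - ¼ = 7/4)
-45*n(-9)*85 = -45*7/4*85 = -315/4*85 = -26775/4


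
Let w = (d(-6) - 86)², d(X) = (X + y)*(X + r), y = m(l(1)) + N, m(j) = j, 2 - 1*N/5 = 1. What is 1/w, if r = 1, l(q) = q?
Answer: 1/7396 ≈ 0.00013521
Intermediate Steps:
N = 5 (N = 10 - 5*1 = 10 - 5 = 5)
y = 6 (y = 1 + 5 = 6)
d(X) = (1 + X)*(6 + X) (d(X) = (X + 6)*(X + 1) = (6 + X)*(1 + X) = (1 + X)*(6 + X))
w = 7396 (w = ((6 + (-6)² + 7*(-6)) - 86)² = ((6 + 36 - 42) - 86)² = (0 - 86)² = (-86)² = 7396)
1/w = 1/7396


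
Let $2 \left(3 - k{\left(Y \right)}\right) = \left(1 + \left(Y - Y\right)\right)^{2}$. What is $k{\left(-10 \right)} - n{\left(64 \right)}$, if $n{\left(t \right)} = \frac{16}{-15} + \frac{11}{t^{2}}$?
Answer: $\frac{218971}{61440} \approx 3.564$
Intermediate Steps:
$k{\left(Y \right)} = \frac{5}{2}$ ($k{\left(Y \right)} = 3 - \frac{\left(1 + \left(Y - Y\right)\right)^{2}}{2} = 3 - \frac{\left(1 + 0\right)^{2}}{2} = 3 - \frac{1^{2}}{2} = 3 - \frac{1}{2} = \frac{5}{2}$)
$n{\left(t \right)} = - \frac{16}{15} + \frac{11}{t^{2}}$ ($n{\left(t \right)} = 16 \left(- \frac{1}{15}\right) + \frac{11}{t^{2}} = - \frac{16}{15} + \frac{11}{t^{2}}$)
$k{\left(-10 \right)} - n{\left(64 \right)} = \frac{5}{2} - \left(- \frac{16}{15} + \frac{11}{4096}\right) = \frac{5}{2} - - \frac{65371}{61440} = \frac{5}{2} + \frac{65371}{61440} = \frac{218971}{61440}$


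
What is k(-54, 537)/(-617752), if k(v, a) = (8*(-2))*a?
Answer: 1074/77219 ≈ 0.013908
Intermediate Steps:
k(v, a) = -16*a
k(-54, 537)/(-617752) = -16*537/(-617752) = -8592*(-1/617752) = 1074/77219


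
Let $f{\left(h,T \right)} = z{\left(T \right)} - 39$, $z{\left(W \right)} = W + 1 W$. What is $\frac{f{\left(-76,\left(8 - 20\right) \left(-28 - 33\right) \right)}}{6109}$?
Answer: $\frac{1425}{6109} \approx 0.23326$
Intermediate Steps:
$z{\left(W \right)} = 2 W$ ($z{\left(W \right)} = W + W = 2 W$)
$f{\left(h,T \right)} = -39 + 2 T$ ($f{\left(h,T \right)} = 2 T - 39 = -39 + 2 T$)
$\frac{f{\left(-76,\left(8 - 20\right) \left(-28 - 33\right) \right)}}{6109} = \frac{-39 + 2 \left(8 - 20\right) \left(-28 - 33\right)}{6109} = \left(-39 + 2 \left(\left(-12\right) \left(-61\right)\right)\right) \frac{1}{6109} = \left(-39 + 2 \cdot 732\right) \frac{1}{6109} = \left(-39 + 1464\right) \frac{1}{6109} = 1425 \cdot \frac{1}{6109} = \frac{1425}{6109}$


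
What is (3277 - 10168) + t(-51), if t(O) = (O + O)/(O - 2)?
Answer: -365121/53 ≈ -6889.1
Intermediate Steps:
t(O) = 2*O/(-2 + O) (t(O) = (2*O)/(-2 + O) = 2*O/(-2 + O))
(3277 - 10168) + t(-51) = (3277 - 10168) + 2*(-51)/(-2 - 51) = -6891 + 2*(-51)/(-53) = -6891 + 2*(-51)*(-1/53) = -6891 + 102/53 = -365121/53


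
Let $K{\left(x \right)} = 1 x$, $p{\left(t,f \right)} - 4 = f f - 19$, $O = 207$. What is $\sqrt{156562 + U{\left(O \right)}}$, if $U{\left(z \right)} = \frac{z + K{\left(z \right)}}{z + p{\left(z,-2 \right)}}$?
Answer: $\frac{\sqrt{30686566}}{14} \approx 395.68$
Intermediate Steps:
$p{\left(t,f \right)} = -15 + f^{2}$ ($p{\left(t,f \right)} = 4 + \left(f f - 19\right) = 4 + \left(f^{2} - 19\right) = 4 + \left(-19 + f^{2}\right) = -15 + f^{2}$)
$K{\left(x \right)} = x$
$U{\left(z \right)} = \frac{2 z}{-11 + z}$ ($U{\left(z \right)} = \frac{z + z}{z - \left(15 - \left(-2\right)^{2}\right)} = \frac{2 z}{z + \left(-15 + 4\right)} = \frac{2 z}{z - 11} = \frac{2 z}{-11 + z}$)
$\sqrt{156562 + U{\left(O \right)}} = \sqrt{156562 + 2 \cdot 207 \frac{1}{-11 + 207}} = \sqrt{156562 + 2 \cdot 207 \cdot \frac{1}{196}} = \sqrt{156562 + \frac{207}{98}} = \sqrt{\frac{15343283}{98}} = \frac{\sqrt{30686566}}{14}$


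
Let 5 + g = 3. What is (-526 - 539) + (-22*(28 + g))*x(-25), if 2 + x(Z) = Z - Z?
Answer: 79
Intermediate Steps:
g = -2 (g = -5 + 3 = -2)
x(Z) = -2 (x(Z) = -2 + (Z - Z) = -2 + 0 = -2)
(-526 - 539) + (-22*(28 + g))*x(-25) = (-526 - 539) - 22*(28 - 2)*(-2) = -1065 - 22*26*(-2) = -1065 - 572*(-2) = -1065 + 1144 = 79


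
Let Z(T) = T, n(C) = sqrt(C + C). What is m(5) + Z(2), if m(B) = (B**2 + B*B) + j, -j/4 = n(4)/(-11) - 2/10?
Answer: 264/5 + 8*sqrt(2)/11 ≈ 53.828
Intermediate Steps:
n(C) = sqrt(2)*sqrt(C) (n(C) = sqrt(2*C) = sqrt(2)*sqrt(C))
j = 4/5 + 8*sqrt(2)/11 (j = -4*((sqrt(2)*sqrt(4))/(-11) - 2/10) = -4*((sqrt(2)*2)*(-1/11) - 2*1/10) = -4*((2*sqrt(2))*(-1/11) - 1/5) = -4*(-2*sqrt(2)/11 - 1/5) = -4*(-1/5 - 2*sqrt(2)/11) = 4/5 + 8*sqrt(2)/11 ≈ 1.8285)
m(B) = 4/5 + 2*B**2 + 8*sqrt(2)/11 (m(B) = (B**2 + B*B) + (4/5 + 8*sqrt(2)/11) = (B**2 + B**2) + (4/5 + 8*sqrt(2)/11) = 2*B**2 + (4/5 + 8*sqrt(2)/11) = 4/5 + 2*B**2 + 8*sqrt(2)/11)
m(5) + Z(2) = (4/5 + 2*5**2 + 8*sqrt(2)/11) + 2 = (4/5 + 2*25 + 8*sqrt(2)/11) + 2 = (4/5 + 50 + 8*sqrt(2)/11) + 2 = (254/5 + 8*sqrt(2)/11) + 2 = 264/5 + 8*sqrt(2)/11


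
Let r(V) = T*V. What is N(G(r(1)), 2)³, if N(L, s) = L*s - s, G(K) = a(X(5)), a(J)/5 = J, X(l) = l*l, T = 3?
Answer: 15252992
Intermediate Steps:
X(l) = l²
r(V) = 3*V
a(J) = 5*J
G(K) = 125 (G(K) = 5*5² = 5*25 = 125)
N(L, s) = -s + L*s
N(G(r(1)), 2)³ = (2*(-1 + 125))³ = (2*124)³ = 248³ = 15252992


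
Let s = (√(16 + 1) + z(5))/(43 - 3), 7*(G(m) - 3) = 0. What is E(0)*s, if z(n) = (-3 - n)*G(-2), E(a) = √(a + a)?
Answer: 0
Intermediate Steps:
E(a) = √2*√a (E(a) = √(2*a) = √2*√a)
G(m) = 3 (G(m) = 3 + (⅐)*0 = 3 + 0 = 3)
z(n) = -9 - 3*n (z(n) = (-3 - n)*3 = -9 - 3*n)
s = -⅗ + √17/40 (s = (√(16 + 1) + (-9 - 3*5))/(43 - 3) = (√17 + (-9 - 15))/40 = (√17 - 24)*(1/40) = (-24 + √17)*(1/40) = -⅗ + √17/40 ≈ -0.49692)
E(0)*s = (√2*√0)*(-⅗ + √17/40) = (√2*0)*(-⅗ + √17/40) = 0*(-⅗ + √17/40) = 0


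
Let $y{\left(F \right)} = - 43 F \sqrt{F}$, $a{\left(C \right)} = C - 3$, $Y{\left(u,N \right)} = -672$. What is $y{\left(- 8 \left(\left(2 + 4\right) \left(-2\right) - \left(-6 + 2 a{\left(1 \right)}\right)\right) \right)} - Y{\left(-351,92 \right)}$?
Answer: $-2080$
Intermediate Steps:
$a{\left(C \right)} = -3 + C$
$y{\left(F \right)} = - 43 F^{\frac{3}{2}}$
$y{\left(- 8 \left(\left(2 + 4\right) \left(-2\right) - \left(-6 + 2 a{\left(1 \right)}\right)\right) \right)} - Y{\left(-351,92 \right)} = - 43 \left(- 8 \left(\left(2 + 4\right) \left(-2\right) + \left(- 2 \left(-3 + 1\right) + 6\right)\right)\right)^{\frac{3}{2}} - -672 = - 43 \left(- 8 \left(6 \left(-2\right) + \left(\left(-2\right) \left(-2\right) + 6\right)\right)\right)^{\frac{3}{2}} + 672 = - 43 \left(- 8 \left(-12 + \left(4 + 6\right)\right)\right)^{\frac{3}{2}} + 672 = - 43 \left(- 8 \left(-12 + 10\right)\right)^{\frac{3}{2}} + 672 = - 43 \left(\left(-8\right) \left(-2\right)\right)^{\frac{3}{2}} + 672 = - 43 \cdot 16^{\frac{3}{2}} + 672 = \left(-43\right) 64 + 672 = -2752 + 672 = -2080$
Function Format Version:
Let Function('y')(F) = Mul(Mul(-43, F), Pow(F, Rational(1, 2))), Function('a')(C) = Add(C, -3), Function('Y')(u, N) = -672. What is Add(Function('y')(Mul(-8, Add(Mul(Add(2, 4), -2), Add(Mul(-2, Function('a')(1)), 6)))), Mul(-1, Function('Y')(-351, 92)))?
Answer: -2080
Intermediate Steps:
Function('a')(C) = Add(-3, C)
Function('y')(F) = Mul(-43, Pow(F, Rational(3, 2)))
Add(Function('y')(Mul(-8, Add(Mul(Add(2, 4), -2), Add(Mul(-2, Function('a')(1)), 6)))), Mul(-1, Function('Y')(-351, 92))) = Add(Mul(-43, Pow(Mul(-8, Add(Mul(Add(2, 4), -2), Add(Mul(-2, Add(-3, 1)), 6))), Rational(3, 2))), Mul(-1, -672)) = Add(Mul(-43, Pow(Mul(-8, Add(Mul(6, -2), Add(Mul(-2, -2), 6))), Rational(3, 2))), 672) = Add(Mul(-43, Pow(Mul(-8, Add(-12, Add(4, 6))), Rational(3, 2))), 672) = Add(Mul(-43, Pow(Mul(-8, Add(-12, 10)), Rational(3, 2))), 672) = Add(Mul(-43, Pow(Mul(-8, -2), Rational(3, 2))), 672) = Add(Mul(-43, Pow(16, Rational(3, 2))), 672) = Add(Mul(-43, 64), 672) = Add(-2752, 672) = -2080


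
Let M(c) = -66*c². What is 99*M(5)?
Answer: -163350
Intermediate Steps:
99*M(5) = 99*(-66*5²) = 99*(-66*25) = 99*(-1650) = -163350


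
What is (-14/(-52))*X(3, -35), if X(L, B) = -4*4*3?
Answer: -168/13 ≈ -12.923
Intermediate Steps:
X(L, B) = -48 (X(L, B) = -16*3 = -48)
(-14/(-52))*X(3, -35) = -14/(-52)*(-48) = -14*(-1/52)*(-48) = (7/26)*(-48) = -168/13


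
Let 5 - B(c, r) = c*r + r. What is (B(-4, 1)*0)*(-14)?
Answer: 0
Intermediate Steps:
B(c, r) = 5 - r - c*r (B(c, r) = 5 - (c*r + r) = 5 - (r + c*r) = 5 + (-r - c*r) = 5 - r - c*r)
(B(-4, 1)*0)*(-14) = ((5 - 1*1 - 1*(-4)*1)*0)*(-14) = ((5 - 1 + 4)*0)*(-14) = (8*0)*(-14) = 0*(-14) = 0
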